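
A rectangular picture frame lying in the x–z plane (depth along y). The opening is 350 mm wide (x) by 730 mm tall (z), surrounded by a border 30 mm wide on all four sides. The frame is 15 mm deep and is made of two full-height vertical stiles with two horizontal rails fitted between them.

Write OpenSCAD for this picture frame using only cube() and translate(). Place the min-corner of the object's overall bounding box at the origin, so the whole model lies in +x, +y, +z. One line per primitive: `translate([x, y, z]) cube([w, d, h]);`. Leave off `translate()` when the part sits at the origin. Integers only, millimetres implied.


cube([30, 15, 790]);
translate([380, 0, 0]) cube([30, 15, 790]);
translate([30, 0, 0]) cube([350, 15, 30]);
translate([30, 0, 760]) cube([350, 15, 30]);


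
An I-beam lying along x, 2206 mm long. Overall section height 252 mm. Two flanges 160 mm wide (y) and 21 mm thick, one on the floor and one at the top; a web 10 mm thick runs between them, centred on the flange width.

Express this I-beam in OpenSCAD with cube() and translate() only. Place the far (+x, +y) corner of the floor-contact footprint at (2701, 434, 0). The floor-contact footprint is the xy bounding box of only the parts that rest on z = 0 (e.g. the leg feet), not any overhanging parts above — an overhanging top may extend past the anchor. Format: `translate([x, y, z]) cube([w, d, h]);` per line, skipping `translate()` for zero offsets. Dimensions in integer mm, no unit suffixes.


translate([495, 274, 0]) cube([2206, 160, 21]);
translate([495, 349, 21]) cube([2206, 10, 210]);
translate([495, 274, 231]) cube([2206, 160, 21]);


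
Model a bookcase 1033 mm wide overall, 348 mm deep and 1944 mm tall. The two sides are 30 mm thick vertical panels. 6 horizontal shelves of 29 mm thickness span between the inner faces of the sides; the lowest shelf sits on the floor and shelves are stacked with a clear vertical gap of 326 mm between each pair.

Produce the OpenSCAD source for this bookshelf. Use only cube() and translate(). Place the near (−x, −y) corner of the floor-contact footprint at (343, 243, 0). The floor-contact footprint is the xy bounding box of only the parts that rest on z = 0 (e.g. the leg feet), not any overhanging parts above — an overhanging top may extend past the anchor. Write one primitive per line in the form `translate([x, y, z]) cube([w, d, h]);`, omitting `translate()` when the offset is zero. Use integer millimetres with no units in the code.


translate([343, 243, 0]) cube([30, 348, 1944]);
translate([1346, 243, 0]) cube([30, 348, 1944]);
translate([373, 243, 0]) cube([973, 348, 29]);
translate([373, 243, 355]) cube([973, 348, 29]);
translate([373, 243, 710]) cube([973, 348, 29]);
translate([373, 243, 1065]) cube([973, 348, 29]);
translate([373, 243, 1420]) cube([973, 348, 29]);
translate([373, 243, 1775]) cube([973, 348, 29]);


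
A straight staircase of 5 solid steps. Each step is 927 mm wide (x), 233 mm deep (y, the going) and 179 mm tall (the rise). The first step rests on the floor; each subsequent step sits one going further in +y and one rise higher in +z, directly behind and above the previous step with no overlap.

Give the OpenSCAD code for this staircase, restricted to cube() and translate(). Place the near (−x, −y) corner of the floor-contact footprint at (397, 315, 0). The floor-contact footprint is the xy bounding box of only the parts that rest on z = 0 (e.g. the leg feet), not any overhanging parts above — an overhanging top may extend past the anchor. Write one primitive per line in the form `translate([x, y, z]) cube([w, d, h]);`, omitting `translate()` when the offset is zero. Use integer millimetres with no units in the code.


translate([397, 315, 0]) cube([927, 233, 179]);
translate([397, 548, 179]) cube([927, 233, 179]);
translate([397, 781, 358]) cube([927, 233, 179]);
translate([397, 1014, 537]) cube([927, 233, 179]);
translate([397, 1247, 716]) cube([927, 233, 179]);


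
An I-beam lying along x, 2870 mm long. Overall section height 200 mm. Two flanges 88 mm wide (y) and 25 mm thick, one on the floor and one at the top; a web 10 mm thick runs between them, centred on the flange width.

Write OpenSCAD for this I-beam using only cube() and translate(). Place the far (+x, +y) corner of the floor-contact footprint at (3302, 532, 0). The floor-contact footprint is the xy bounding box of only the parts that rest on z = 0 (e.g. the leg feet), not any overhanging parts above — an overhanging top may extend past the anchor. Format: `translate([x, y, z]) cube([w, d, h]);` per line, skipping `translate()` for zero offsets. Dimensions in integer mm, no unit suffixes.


translate([432, 444, 0]) cube([2870, 88, 25]);
translate([432, 483, 25]) cube([2870, 10, 150]);
translate([432, 444, 175]) cube([2870, 88, 25]);


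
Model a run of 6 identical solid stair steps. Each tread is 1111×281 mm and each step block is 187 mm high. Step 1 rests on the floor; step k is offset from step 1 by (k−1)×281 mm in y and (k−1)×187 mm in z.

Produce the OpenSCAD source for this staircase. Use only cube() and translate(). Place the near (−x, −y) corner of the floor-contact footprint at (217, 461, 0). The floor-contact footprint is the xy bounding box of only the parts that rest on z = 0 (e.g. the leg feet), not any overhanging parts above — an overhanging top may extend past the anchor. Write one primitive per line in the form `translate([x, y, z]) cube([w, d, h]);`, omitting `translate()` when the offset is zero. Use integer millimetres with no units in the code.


translate([217, 461, 0]) cube([1111, 281, 187]);
translate([217, 742, 187]) cube([1111, 281, 187]);
translate([217, 1023, 374]) cube([1111, 281, 187]);
translate([217, 1304, 561]) cube([1111, 281, 187]);
translate([217, 1585, 748]) cube([1111, 281, 187]);
translate([217, 1866, 935]) cube([1111, 281, 187]);


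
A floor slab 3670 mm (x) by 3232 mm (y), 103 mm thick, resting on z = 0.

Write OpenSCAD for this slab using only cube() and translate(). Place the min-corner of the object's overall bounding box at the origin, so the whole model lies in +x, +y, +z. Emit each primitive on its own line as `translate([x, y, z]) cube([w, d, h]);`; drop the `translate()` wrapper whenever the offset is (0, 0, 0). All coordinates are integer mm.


cube([3670, 3232, 103]);


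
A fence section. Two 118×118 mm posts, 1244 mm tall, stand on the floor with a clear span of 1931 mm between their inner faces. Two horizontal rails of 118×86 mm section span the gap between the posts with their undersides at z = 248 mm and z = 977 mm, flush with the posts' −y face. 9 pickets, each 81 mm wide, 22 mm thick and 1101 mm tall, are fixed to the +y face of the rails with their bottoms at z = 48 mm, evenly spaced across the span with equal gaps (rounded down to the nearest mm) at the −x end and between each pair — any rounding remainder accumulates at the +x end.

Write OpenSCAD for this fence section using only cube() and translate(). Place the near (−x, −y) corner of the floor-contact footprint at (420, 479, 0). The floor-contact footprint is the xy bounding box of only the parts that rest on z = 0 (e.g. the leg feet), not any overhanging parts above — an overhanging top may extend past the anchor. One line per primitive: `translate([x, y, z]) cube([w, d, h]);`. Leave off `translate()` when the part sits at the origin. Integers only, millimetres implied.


translate([420, 479, 0]) cube([118, 118, 1244]);
translate([2469, 479, 0]) cube([118, 118, 1244]);
translate([538, 479, 248]) cube([1931, 118, 86]);
translate([538, 479, 977]) cube([1931, 118, 86]);
translate([658, 597, 48]) cube([81, 22, 1101]);
translate([859, 597, 48]) cube([81, 22, 1101]);
translate([1060, 597, 48]) cube([81, 22, 1101]);
translate([1261, 597, 48]) cube([81, 22, 1101]);
translate([1462, 597, 48]) cube([81, 22, 1101]);
translate([1663, 597, 48]) cube([81, 22, 1101]);
translate([1864, 597, 48]) cube([81, 22, 1101]);
translate([2065, 597, 48]) cube([81, 22, 1101]);
translate([2266, 597, 48]) cube([81, 22, 1101]);


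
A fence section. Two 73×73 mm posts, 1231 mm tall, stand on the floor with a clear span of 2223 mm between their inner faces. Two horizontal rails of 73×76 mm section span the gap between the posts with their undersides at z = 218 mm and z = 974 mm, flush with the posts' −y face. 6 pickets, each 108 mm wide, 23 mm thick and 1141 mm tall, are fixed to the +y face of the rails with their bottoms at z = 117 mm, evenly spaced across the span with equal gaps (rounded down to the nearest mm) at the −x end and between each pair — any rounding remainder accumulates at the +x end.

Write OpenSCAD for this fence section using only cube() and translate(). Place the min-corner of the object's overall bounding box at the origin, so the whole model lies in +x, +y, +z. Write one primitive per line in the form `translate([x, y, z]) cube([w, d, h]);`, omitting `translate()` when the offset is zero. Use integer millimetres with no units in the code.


cube([73, 73, 1231]);
translate([2296, 0, 0]) cube([73, 73, 1231]);
translate([73, 0, 218]) cube([2223, 73, 76]);
translate([73, 0, 974]) cube([2223, 73, 76]);
translate([298, 73, 117]) cube([108, 23, 1141]);
translate([631, 73, 117]) cube([108, 23, 1141]);
translate([964, 73, 117]) cube([108, 23, 1141]);
translate([1297, 73, 117]) cube([108, 23, 1141]);
translate([1630, 73, 117]) cube([108, 23, 1141]);
translate([1963, 73, 117]) cube([108, 23, 1141]);


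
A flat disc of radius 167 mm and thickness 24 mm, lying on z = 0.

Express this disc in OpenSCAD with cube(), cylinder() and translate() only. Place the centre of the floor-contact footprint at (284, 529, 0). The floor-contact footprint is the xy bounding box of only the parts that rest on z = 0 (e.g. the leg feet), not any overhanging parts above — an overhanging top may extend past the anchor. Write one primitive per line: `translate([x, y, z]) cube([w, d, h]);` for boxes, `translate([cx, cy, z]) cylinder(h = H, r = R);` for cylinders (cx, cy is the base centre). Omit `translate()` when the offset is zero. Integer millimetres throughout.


translate([284, 529, 0]) cylinder(h = 24, r = 167);


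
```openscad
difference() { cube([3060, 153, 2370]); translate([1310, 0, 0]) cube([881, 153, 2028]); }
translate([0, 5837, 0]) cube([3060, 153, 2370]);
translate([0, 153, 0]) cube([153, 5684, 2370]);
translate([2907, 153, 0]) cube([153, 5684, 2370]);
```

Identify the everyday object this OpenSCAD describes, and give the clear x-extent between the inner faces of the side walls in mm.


A single room. The interior width is 2754 mm.

Four walls enclosing a rectangle with a door in the front wall — a room. Outside width 3060 minus two 153 mm walls gives 2754 mm.


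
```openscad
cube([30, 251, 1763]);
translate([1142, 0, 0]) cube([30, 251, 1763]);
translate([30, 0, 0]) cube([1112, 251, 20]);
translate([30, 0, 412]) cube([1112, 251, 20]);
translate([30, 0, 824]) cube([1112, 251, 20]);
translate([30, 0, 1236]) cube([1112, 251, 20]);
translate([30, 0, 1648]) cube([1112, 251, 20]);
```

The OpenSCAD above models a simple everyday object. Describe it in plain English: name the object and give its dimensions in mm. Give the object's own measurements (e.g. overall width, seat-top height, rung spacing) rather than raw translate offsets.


An open bookshelf. Two side panels, each 30 mm thick, 251 mm deep and 1763 mm tall, stand 1172 mm apart (outside-to-outside). Between them sit 5 shelves, each 20 mm thick and 251 mm deep, spanning the full gap between the sides. The bottom shelf rests on the floor (its underside at z = 0) and the clear gap between one shelf's top and the next shelf's underside is 392 mm.


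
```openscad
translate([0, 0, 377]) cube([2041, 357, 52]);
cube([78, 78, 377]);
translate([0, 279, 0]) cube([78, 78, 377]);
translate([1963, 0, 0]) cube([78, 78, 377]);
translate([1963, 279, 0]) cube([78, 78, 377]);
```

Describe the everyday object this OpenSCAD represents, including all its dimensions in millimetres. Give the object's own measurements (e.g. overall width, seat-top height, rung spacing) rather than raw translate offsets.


A bench: a 2041×357 mm seat slab, 52 mm thick, top at z = 429 mm, on four 78×78 mm square legs flush with the seat corners and standing on z = 0.


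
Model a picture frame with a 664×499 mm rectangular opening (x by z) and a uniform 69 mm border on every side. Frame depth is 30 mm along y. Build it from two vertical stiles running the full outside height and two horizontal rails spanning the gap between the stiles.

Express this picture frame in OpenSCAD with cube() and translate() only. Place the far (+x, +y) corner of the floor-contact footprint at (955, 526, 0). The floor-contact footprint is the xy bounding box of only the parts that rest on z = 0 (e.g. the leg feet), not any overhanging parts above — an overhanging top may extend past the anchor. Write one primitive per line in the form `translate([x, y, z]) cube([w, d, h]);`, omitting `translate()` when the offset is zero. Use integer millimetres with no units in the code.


translate([153, 496, 0]) cube([69, 30, 637]);
translate([886, 496, 0]) cube([69, 30, 637]);
translate([222, 496, 0]) cube([664, 30, 69]);
translate([222, 496, 568]) cube([664, 30, 69]);


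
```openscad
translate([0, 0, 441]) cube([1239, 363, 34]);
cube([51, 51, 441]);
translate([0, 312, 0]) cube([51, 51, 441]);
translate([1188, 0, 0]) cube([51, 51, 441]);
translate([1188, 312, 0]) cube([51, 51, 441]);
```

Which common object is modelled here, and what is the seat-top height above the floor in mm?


A bench. The seat-top height is 475 mm.

A long slab on four corner posts — a bench. The slab sits at z = 441 with thickness 34, so the top is 441 + 34 = 475 mm.


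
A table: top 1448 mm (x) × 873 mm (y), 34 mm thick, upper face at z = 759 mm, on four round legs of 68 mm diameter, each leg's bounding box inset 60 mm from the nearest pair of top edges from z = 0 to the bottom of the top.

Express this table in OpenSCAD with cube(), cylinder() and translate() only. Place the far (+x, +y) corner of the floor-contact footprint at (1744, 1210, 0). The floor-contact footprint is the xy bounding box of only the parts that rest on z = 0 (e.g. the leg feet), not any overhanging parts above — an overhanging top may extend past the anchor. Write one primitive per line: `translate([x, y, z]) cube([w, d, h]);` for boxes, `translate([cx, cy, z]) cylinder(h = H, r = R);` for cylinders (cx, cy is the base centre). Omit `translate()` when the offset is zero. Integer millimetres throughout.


translate([356, 397, 725]) cube([1448, 873, 34]);
translate([450, 491, 0]) cylinder(h = 725, r = 34);
translate([1710, 491, 0]) cylinder(h = 725, r = 34);
translate([450, 1176, 0]) cylinder(h = 725, r = 34);
translate([1710, 1176, 0]) cylinder(h = 725, r = 34);


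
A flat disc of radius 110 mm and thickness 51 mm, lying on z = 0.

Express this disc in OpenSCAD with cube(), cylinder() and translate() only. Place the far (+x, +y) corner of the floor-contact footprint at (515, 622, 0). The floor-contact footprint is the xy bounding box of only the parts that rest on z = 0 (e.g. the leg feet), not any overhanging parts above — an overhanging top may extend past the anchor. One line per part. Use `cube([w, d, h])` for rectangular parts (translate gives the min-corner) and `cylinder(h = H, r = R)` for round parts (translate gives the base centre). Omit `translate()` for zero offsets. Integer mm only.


translate([405, 512, 0]) cylinder(h = 51, r = 110);


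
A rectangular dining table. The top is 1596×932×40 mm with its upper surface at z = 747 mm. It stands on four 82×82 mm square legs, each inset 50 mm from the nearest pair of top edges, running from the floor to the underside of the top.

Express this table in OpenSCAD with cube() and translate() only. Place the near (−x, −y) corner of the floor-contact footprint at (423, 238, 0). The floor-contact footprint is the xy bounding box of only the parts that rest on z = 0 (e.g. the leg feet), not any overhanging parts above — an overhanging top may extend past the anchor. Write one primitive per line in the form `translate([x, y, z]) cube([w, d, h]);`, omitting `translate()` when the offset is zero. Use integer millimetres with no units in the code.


translate([373, 188, 707]) cube([1596, 932, 40]);
translate([423, 238, 0]) cube([82, 82, 707]);
translate([1837, 238, 0]) cube([82, 82, 707]);
translate([423, 988, 0]) cube([82, 82, 707]);
translate([1837, 988, 0]) cube([82, 82, 707]);


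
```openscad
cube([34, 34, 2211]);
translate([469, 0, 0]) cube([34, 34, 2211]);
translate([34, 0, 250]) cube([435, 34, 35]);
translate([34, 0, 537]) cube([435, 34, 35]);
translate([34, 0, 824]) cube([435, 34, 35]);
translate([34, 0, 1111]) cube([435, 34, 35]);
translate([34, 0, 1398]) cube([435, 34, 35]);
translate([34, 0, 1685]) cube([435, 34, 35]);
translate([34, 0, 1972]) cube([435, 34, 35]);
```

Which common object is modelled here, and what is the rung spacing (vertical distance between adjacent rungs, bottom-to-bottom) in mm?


A ladder. The rung spacing is 287 mm.

Two tall 34×34 posts with 7 short bars between them — a ladder. Adjacent rungs sit at z = 250 and z = 537, so the spacing is 537 − 250 = 287 mm.


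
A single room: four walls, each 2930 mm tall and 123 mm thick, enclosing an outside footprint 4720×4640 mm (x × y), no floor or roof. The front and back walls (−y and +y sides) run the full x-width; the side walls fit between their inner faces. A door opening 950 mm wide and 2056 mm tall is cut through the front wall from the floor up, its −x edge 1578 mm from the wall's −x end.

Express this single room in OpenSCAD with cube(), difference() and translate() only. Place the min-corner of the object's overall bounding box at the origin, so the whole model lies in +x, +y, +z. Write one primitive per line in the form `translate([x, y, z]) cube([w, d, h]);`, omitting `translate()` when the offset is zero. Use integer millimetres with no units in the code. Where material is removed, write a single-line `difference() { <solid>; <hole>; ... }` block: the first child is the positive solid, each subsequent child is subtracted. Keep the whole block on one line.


difference() { cube([4720, 123, 2930]); translate([1578, 0, 0]) cube([950, 123, 2056]); }
translate([0, 4517, 0]) cube([4720, 123, 2930]);
translate([0, 123, 0]) cube([123, 4394, 2930]);
translate([4597, 123, 0]) cube([123, 4394, 2930]);


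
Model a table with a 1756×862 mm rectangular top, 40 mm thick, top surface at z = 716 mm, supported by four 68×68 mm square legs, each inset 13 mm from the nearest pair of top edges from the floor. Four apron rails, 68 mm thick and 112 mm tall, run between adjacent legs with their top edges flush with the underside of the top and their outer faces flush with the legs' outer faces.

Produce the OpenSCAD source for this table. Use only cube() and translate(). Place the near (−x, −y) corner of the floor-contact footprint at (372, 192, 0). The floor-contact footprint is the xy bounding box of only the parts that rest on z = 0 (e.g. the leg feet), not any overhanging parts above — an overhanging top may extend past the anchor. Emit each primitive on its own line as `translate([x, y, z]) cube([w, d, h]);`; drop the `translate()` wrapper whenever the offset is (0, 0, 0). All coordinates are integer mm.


translate([359, 179, 676]) cube([1756, 862, 40]);
translate([372, 192, 0]) cube([68, 68, 676]);
translate([2034, 192, 0]) cube([68, 68, 676]);
translate([372, 960, 0]) cube([68, 68, 676]);
translate([2034, 960, 0]) cube([68, 68, 676]);
translate([440, 192, 564]) cube([1594, 68, 112]);
translate([440, 960, 564]) cube([1594, 68, 112]);
translate([372, 260, 564]) cube([68, 700, 112]);
translate([2034, 260, 564]) cube([68, 700, 112]);


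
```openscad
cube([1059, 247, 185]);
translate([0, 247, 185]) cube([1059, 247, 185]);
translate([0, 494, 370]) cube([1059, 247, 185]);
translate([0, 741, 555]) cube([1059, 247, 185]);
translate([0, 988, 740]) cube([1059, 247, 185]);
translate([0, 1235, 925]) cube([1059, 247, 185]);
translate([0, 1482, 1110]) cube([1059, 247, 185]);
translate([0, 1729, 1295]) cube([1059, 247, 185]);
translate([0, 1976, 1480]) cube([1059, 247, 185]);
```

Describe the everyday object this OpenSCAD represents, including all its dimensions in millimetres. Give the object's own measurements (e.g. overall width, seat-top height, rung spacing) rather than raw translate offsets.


A straight staircase of 9 solid steps. Each step is 1059 mm wide (x), 247 mm deep (y, the going) and 185 mm tall (the rise). The first step rests on the floor; each subsequent step sits one going further in +y and one rise higher in +z, directly behind and above the previous step with no overlap.


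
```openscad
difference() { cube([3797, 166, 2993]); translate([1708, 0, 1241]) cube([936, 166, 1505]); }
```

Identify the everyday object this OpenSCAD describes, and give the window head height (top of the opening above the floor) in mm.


A wall with a window opening. The window head height is 2746 mm.

A wall with a rectangular opening subtracted — a window. Sill at z = 1241, opening 1505 mm tall, so the head is at 1241 + 1505 = 2746 mm.


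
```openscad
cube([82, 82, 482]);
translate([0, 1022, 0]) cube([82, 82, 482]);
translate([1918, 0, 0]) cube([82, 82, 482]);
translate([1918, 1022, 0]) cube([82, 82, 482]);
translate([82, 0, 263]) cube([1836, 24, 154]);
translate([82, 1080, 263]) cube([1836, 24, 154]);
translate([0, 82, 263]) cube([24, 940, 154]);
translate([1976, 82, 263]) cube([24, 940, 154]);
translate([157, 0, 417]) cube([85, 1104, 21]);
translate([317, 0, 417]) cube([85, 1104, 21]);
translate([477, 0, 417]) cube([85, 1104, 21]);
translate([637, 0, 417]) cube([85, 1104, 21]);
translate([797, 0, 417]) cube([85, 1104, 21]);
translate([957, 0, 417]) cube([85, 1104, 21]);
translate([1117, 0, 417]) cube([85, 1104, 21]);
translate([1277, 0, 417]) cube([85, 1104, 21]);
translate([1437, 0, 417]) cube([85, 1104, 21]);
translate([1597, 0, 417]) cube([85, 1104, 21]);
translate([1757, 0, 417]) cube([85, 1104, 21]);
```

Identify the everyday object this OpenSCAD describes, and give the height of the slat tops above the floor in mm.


A bed frame. The slat-top height is 438 mm.

Four posts, four rails, and a row of slats — a bed frame. Slats sit on the rails at z = 263 + 154 = 417; with slat thickness 21, the top is 438 mm.


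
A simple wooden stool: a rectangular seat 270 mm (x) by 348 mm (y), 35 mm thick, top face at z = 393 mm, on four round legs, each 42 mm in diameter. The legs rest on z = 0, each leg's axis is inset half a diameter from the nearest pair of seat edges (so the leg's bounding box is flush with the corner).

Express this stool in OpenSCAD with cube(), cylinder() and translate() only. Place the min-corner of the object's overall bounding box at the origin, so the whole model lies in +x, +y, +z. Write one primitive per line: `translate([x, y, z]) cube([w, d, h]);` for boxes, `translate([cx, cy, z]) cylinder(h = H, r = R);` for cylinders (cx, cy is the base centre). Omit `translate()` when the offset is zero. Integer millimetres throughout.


translate([0, 0, 358]) cube([270, 348, 35]);
translate([21, 21, 0]) cylinder(h = 358, r = 21);
translate([249, 21, 0]) cylinder(h = 358, r = 21);
translate([21, 327, 0]) cylinder(h = 358, r = 21);
translate([249, 327, 0]) cylinder(h = 358, r = 21);


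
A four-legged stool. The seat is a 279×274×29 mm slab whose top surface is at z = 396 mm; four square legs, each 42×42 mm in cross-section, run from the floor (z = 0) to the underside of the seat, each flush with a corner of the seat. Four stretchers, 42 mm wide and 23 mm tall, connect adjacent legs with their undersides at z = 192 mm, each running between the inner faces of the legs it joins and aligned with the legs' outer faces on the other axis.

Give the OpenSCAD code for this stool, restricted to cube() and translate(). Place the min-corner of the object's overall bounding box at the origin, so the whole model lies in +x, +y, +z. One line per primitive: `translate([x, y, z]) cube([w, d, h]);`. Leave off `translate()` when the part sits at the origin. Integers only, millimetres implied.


translate([0, 0, 367]) cube([279, 274, 29]);
cube([42, 42, 367]);
translate([237, 0, 0]) cube([42, 42, 367]);
translate([0, 232, 0]) cube([42, 42, 367]);
translate([237, 232, 0]) cube([42, 42, 367]);
translate([42, 0, 192]) cube([195, 42, 23]);
translate([42, 232, 192]) cube([195, 42, 23]);
translate([0, 42, 192]) cube([42, 190, 23]);
translate([237, 42, 192]) cube([42, 190, 23]);


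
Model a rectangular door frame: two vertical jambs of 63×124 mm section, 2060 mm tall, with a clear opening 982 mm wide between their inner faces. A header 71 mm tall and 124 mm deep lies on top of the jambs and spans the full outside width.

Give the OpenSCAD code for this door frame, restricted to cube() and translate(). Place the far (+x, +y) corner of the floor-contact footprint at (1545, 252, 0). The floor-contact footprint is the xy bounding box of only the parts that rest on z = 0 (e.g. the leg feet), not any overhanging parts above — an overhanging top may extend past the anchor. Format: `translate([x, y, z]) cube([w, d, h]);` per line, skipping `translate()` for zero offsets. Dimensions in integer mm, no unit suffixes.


translate([437, 128, 0]) cube([63, 124, 2060]);
translate([1482, 128, 0]) cube([63, 124, 2060]);
translate([437, 128, 2060]) cube([1108, 124, 71]);


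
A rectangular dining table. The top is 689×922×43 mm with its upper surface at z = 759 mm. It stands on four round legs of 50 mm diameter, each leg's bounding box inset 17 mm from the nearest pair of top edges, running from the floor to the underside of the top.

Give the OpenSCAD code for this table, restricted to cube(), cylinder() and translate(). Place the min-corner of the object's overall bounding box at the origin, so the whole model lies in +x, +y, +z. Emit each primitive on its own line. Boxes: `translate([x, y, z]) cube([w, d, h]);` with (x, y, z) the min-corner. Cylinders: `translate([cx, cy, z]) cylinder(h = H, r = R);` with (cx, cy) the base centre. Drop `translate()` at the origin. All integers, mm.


translate([0, 0, 716]) cube([689, 922, 43]);
translate([42, 42, 0]) cylinder(h = 716, r = 25);
translate([647, 42, 0]) cylinder(h = 716, r = 25);
translate([42, 880, 0]) cylinder(h = 716, r = 25);
translate([647, 880, 0]) cylinder(h = 716, r = 25);


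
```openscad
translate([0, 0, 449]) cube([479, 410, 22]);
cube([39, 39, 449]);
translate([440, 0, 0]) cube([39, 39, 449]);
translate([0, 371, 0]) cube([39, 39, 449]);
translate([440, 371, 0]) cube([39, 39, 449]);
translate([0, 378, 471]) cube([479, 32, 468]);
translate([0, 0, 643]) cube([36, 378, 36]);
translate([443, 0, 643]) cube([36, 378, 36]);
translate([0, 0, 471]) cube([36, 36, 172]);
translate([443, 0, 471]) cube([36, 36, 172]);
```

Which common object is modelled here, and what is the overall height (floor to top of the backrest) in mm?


A chair. The overall height is 939 mm.

A slab on four corner posts with a tall panel at the back — a chair. The seat slab sits at z = 449 with thickness 22, and the 468 mm backrest starts at the seat top, so the overall height is 449 + 22 + 468 = 939 mm.


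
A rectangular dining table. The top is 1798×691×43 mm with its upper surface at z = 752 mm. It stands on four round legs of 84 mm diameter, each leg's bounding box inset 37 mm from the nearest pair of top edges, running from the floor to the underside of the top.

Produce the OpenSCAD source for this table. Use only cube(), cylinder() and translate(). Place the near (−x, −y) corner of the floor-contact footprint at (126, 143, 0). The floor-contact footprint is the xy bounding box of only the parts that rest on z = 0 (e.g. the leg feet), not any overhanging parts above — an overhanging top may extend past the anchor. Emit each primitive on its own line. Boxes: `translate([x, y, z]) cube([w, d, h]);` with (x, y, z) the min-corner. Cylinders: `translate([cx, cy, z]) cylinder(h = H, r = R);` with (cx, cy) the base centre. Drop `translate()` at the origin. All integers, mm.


translate([89, 106, 709]) cube([1798, 691, 43]);
translate([168, 185, 0]) cylinder(h = 709, r = 42);
translate([1808, 185, 0]) cylinder(h = 709, r = 42);
translate([168, 718, 0]) cylinder(h = 709, r = 42);
translate([1808, 718, 0]) cylinder(h = 709, r = 42);


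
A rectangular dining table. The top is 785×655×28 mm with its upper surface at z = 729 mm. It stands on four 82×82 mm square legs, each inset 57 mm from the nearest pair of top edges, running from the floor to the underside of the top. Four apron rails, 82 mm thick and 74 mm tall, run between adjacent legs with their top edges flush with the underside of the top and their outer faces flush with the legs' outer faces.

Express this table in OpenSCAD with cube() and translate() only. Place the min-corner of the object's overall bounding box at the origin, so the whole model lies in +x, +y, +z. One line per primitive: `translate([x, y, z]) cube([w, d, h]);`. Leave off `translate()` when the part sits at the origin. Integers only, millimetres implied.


translate([0, 0, 701]) cube([785, 655, 28]);
translate([57, 57, 0]) cube([82, 82, 701]);
translate([646, 57, 0]) cube([82, 82, 701]);
translate([57, 516, 0]) cube([82, 82, 701]);
translate([646, 516, 0]) cube([82, 82, 701]);
translate([139, 57, 627]) cube([507, 82, 74]);
translate([139, 516, 627]) cube([507, 82, 74]);
translate([57, 139, 627]) cube([82, 377, 74]);
translate([646, 139, 627]) cube([82, 377, 74]);


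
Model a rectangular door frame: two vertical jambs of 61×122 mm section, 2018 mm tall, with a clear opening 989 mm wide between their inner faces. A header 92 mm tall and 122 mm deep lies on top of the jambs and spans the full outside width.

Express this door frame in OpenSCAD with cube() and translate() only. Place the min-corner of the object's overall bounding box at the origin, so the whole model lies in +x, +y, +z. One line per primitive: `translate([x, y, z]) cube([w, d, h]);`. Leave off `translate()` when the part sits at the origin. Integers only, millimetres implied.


cube([61, 122, 2018]);
translate([1050, 0, 0]) cube([61, 122, 2018]);
translate([0, 0, 2018]) cube([1111, 122, 92]);


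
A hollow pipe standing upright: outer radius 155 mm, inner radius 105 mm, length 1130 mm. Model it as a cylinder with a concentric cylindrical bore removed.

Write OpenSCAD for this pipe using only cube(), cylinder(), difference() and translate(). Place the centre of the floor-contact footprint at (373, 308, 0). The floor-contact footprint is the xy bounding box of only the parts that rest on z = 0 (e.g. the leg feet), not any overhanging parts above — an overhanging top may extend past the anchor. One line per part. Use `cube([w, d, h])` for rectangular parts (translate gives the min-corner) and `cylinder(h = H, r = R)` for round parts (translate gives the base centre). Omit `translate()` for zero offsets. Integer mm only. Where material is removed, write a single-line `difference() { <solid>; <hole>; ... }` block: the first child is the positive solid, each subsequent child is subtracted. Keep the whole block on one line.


difference() { translate([373, 308, 0]) cylinder(h = 1130, r = 155); translate([373, 308, 0]) cylinder(h = 1130, r = 105); }


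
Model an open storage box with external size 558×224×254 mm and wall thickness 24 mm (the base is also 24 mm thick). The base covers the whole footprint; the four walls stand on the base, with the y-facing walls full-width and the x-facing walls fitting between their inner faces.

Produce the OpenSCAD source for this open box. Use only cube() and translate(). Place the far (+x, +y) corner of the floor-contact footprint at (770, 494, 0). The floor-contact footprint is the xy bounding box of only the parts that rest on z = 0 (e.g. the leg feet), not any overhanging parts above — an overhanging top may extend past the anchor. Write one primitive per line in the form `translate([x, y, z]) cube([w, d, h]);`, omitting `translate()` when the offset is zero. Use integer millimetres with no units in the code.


translate([212, 270, 0]) cube([558, 224, 24]);
translate([212, 270, 24]) cube([558, 24, 230]);
translate([212, 470, 24]) cube([558, 24, 230]);
translate([212, 294, 24]) cube([24, 176, 230]);
translate([746, 294, 24]) cube([24, 176, 230]);


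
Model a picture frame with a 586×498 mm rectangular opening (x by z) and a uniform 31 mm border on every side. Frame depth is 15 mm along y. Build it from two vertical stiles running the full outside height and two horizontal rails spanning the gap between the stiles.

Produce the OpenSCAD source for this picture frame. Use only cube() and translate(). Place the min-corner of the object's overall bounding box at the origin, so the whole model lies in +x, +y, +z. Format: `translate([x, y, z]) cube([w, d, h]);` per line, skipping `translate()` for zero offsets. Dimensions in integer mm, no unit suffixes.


cube([31, 15, 560]);
translate([617, 0, 0]) cube([31, 15, 560]);
translate([31, 0, 0]) cube([586, 15, 31]);
translate([31, 0, 529]) cube([586, 15, 31]);


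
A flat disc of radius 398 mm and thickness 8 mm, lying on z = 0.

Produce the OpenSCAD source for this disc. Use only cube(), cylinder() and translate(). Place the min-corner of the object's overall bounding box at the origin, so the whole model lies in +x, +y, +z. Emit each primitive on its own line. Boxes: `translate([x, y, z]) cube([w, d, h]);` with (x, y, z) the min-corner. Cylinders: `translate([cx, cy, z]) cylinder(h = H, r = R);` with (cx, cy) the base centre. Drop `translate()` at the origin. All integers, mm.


translate([398, 398, 0]) cylinder(h = 8, r = 398);


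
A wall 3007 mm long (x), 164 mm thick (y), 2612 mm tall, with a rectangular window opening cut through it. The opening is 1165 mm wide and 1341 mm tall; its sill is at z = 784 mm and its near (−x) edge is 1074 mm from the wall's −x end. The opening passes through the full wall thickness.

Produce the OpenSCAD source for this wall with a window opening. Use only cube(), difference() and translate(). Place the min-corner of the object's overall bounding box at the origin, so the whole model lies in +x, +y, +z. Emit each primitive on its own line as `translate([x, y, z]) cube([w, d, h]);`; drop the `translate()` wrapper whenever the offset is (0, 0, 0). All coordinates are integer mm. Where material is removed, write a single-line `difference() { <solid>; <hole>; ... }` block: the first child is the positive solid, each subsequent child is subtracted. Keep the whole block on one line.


difference() { cube([3007, 164, 2612]); translate([1074, 0, 784]) cube([1165, 164, 1341]); }


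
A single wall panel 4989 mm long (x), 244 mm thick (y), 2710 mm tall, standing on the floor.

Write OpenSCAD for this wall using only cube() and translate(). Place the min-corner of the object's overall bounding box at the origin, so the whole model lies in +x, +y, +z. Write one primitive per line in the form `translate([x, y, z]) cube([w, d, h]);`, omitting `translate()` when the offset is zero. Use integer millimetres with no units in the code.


cube([4989, 244, 2710]);


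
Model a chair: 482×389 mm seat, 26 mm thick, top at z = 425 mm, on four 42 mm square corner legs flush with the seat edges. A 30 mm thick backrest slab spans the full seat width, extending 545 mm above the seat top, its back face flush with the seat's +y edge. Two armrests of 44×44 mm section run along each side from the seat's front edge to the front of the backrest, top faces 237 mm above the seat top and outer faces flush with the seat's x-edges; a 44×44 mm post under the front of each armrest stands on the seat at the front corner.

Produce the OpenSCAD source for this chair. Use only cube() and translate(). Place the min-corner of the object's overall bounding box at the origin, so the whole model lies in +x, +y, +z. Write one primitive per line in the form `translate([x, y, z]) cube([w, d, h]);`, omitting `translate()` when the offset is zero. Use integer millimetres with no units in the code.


translate([0, 0, 399]) cube([482, 389, 26]);
cube([42, 42, 399]);
translate([440, 0, 0]) cube([42, 42, 399]);
translate([0, 347, 0]) cube([42, 42, 399]);
translate([440, 347, 0]) cube([42, 42, 399]);
translate([0, 359, 425]) cube([482, 30, 545]);
translate([0, 0, 618]) cube([44, 359, 44]);
translate([438, 0, 618]) cube([44, 359, 44]);
translate([0, 0, 425]) cube([44, 44, 193]);
translate([438, 0, 425]) cube([44, 44, 193]);


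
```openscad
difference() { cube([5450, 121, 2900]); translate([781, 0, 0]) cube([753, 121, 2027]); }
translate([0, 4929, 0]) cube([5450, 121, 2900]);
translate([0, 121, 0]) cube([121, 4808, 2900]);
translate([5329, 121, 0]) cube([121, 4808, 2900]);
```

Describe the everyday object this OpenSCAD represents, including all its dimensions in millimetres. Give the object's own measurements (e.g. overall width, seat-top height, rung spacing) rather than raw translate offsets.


A single room: four walls, each 2900 mm tall and 121 mm thick, enclosing an outside footprint 5450×5050 mm (x × y), no floor or roof. The front and back walls (−y and +y sides) run the full x-width; the side walls fit between their inner faces. A door opening 753 mm wide and 2027 mm tall is cut through the front wall from the floor up, its −x edge 781 mm from the wall's −x end.


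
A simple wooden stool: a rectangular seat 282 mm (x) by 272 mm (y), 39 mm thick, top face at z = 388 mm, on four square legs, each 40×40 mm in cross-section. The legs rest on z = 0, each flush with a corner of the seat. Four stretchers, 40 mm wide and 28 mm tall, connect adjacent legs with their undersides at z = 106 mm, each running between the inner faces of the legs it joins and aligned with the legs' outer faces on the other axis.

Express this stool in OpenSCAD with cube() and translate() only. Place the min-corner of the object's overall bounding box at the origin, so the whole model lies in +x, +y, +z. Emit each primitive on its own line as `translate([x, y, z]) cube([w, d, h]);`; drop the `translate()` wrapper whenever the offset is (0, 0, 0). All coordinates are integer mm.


translate([0, 0, 349]) cube([282, 272, 39]);
cube([40, 40, 349]);
translate([242, 0, 0]) cube([40, 40, 349]);
translate([0, 232, 0]) cube([40, 40, 349]);
translate([242, 232, 0]) cube([40, 40, 349]);
translate([40, 0, 106]) cube([202, 40, 28]);
translate([40, 232, 106]) cube([202, 40, 28]);
translate([0, 40, 106]) cube([40, 192, 28]);
translate([242, 40, 106]) cube([40, 192, 28]);


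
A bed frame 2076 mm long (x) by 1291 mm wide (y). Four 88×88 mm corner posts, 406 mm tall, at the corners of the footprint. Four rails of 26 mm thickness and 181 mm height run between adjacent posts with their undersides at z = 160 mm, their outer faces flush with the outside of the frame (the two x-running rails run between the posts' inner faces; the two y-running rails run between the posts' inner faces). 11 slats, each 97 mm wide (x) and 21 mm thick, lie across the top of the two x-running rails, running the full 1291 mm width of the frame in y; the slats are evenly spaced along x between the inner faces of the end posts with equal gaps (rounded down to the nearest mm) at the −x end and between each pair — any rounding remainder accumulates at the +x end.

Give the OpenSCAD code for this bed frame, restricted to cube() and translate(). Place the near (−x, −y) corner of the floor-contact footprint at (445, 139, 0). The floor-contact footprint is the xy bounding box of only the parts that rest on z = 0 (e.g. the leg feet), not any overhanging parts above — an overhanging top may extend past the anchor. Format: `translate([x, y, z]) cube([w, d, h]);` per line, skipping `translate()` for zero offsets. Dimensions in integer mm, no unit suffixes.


// slat z = rail_z + rail_h = 160 + 181 = 341
// slat gap = ⌊(1900 − 11·97) / 12⌋ = 69
translate([445, 139, 0]) cube([88, 88, 406]);
translate([445, 1342, 0]) cube([88, 88, 406]);
translate([2433, 139, 0]) cube([88, 88, 406]);
translate([2433, 1342, 0]) cube([88, 88, 406]);
translate([533, 139, 160]) cube([1900, 26, 181]);
translate([533, 1404, 160]) cube([1900, 26, 181]);
translate([445, 227, 160]) cube([26, 1115, 181]);
translate([2495, 227, 160]) cube([26, 1115, 181]);
translate([602, 139, 341]) cube([97, 1291, 21]);
translate([768, 139, 341]) cube([97, 1291, 21]);
translate([934, 139, 341]) cube([97, 1291, 21]);
translate([1100, 139, 341]) cube([97, 1291, 21]);
translate([1266, 139, 341]) cube([97, 1291, 21]);
translate([1432, 139, 341]) cube([97, 1291, 21]);
translate([1598, 139, 341]) cube([97, 1291, 21]);
translate([1764, 139, 341]) cube([97, 1291, 21]);
translate([1930, 139, 341]) cube([97, 1291, 21]);
translate([2096, 139, 341]) cube([97, 1291, 21]);
translate([2262, 139, 341]) cube([97, 1291, 21]);
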